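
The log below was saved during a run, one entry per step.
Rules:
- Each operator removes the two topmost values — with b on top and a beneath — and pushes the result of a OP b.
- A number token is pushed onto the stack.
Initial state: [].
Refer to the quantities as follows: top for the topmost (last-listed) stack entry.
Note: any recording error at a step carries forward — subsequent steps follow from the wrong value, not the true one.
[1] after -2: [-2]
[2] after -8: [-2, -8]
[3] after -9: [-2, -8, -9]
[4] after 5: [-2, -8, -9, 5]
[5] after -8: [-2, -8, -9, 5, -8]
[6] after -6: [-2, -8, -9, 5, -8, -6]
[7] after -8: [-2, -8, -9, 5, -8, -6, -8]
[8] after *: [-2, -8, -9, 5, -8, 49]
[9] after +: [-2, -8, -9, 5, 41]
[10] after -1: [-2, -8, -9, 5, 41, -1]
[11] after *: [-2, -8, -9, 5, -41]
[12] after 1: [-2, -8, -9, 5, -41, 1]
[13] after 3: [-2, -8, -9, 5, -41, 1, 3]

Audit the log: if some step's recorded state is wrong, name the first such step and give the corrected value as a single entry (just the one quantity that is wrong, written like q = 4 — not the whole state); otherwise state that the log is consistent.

step 8, top = 48

Step 1: push -2: top = -2 — confirmed correct.
Step 2: push -8: top = -8 — matches.
Step 3: push -9: top = -9 — consistent with the log.
Step 4: push 5: top = 5 — same as recorded.
Step 5: push -8: top = -8 — in agreement.
Step 6: push -6: top = -6 — agrees with the log.
Step 7: push -8: top = -8 — matches.
Step 8: -6 * -8 = 48 — the recorded entry deviates here.
So the first discrepancy is step 8, where the right value is top = 48.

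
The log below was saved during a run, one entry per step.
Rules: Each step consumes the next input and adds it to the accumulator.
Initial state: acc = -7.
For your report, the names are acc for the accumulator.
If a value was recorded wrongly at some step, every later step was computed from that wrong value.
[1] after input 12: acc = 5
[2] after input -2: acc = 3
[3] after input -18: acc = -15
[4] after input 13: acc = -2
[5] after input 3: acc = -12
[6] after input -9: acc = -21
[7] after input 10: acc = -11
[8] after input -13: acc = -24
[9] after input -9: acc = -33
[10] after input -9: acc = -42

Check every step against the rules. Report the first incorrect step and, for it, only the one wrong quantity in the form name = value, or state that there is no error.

1. acc = -7 + 12 = 5 (checks out)
2. acc = 5 + -2 = 3 (no discrepancy)
3. acc = 3 + -18 = -15 (confirmed correct)
4. acc = -15 + 13 = -2 (verified)
5. acc = -2 + 3 = 1 (this is not what the log shows)
Conclusion: step 5 carries the first error; the entry should be acc = 1.

step 5, acc = 1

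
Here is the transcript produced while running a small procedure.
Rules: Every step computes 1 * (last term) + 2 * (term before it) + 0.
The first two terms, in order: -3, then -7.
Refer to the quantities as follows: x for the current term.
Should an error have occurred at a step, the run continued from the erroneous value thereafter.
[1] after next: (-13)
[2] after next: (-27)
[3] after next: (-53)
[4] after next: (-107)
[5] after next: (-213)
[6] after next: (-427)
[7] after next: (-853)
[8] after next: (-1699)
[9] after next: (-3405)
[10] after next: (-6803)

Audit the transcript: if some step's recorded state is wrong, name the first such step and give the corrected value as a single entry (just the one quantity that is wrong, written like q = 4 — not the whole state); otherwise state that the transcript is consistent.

step 8, x = -1707

Recomputing the run from the initial state:
step 1: x = -13
step 2: x = -27
step 3: x = -53
step 4: x = -107
step 5: x = -213
step 6: x = -427
step 7: x = -853
step 8: x = -1707
step 9: x = -3413
step 10: x = -6827
The first disagreement with the transcript is at step 8, where the value should be x = -1707.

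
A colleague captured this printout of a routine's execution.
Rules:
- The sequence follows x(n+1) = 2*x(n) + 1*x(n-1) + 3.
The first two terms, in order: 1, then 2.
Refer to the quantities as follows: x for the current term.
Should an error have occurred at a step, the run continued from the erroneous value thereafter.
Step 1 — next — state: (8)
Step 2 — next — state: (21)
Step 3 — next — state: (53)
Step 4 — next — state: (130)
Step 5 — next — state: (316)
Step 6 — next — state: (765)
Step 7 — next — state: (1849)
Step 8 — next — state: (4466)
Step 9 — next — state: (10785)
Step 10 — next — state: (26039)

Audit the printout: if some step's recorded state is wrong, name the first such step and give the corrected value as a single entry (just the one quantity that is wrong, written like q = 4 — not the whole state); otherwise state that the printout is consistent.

Step 1: x = 2*(2) + (1)*(1) + (3) = 8 — consistent with the printout.
Step 2: x = 2*(8) + (1)*(2) + (3) = 21 — verified.
Step 3: x = 2*(21) + (1)*(8) + (3) = 53 — no discrepancy.
Step 4: x = 2*(53) + (1)*(21) + (3) = 130 — in agreement.
Step 5: x = 2*(130) + (1)*(53) + (3) = 316 — matches.
Step 6: x = 2*(316) + (1)*(130) + (3) = 765 — consistent with the printout.
Step 7: x = 2*(765) + (1)*(316) + (3) = 1849 — no discrepancy.
Step 8: x = 2*(1849) + (1)*(765) + (3) = 4466 — consistent with the printout.
Step 9: x = 2*(4466) + (1)*(1849) + (3) = 10784 — the entry is off here.
The audit stops at step 9: the recorded entry is wrong and should be x = 10784.

step 9, x = 10784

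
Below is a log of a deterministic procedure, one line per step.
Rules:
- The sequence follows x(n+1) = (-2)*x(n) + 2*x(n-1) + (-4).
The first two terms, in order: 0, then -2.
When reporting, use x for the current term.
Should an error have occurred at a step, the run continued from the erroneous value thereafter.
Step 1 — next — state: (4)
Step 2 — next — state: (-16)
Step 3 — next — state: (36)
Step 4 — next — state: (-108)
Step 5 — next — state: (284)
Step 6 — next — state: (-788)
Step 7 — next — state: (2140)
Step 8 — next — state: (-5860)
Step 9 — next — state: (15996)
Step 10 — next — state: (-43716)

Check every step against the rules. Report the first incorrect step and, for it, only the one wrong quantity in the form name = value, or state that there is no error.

step 1: x = -2*(-2) + (2)*(0) + (-4) = 0 -> the log disagrees here
Step 1 is the first one off; corrected, x = 0.

step 1, x = 0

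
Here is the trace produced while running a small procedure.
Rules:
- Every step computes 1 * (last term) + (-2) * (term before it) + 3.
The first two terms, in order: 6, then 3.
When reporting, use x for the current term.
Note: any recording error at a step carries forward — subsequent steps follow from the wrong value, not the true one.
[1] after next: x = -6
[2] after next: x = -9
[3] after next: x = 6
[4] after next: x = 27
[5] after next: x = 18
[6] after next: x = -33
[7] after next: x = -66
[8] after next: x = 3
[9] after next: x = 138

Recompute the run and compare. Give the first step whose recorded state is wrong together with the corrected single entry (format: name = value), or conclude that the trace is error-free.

Step 1: x = 1*(3) + (-2)*(6) + (3) = -6 — consistent with the trace.
Step 2: x = 1*(-6) + (-2)*(3) + (3) = -9 — verified.
Step 3: x = 1*(-9) + (-2)*(-6) + (3) = 6 — verified.
Step 4: x = 1*(6) + (-2)*(-9) + (3) = 27 — no discrepancy.
Step 5: x = 1*(27) + (-2)*(6) + (3) = 18 — exactly as logged.
Step 6: x = 1*(18) + (-2)*(27) + (3) = -33 — same as recorded.
Step 7: x = 1*(-33) + (-2)*(18) + (3) = -66 — exactly as logged.
Step 8: x = 1*(-66) + (-2)*(-33) + (3) = 3 — confirmed correct.
Step 9: x = 1*(3) + (-2)*(-66) + (3) = 138 — same as recorded.
No step deviates from the rules.

no error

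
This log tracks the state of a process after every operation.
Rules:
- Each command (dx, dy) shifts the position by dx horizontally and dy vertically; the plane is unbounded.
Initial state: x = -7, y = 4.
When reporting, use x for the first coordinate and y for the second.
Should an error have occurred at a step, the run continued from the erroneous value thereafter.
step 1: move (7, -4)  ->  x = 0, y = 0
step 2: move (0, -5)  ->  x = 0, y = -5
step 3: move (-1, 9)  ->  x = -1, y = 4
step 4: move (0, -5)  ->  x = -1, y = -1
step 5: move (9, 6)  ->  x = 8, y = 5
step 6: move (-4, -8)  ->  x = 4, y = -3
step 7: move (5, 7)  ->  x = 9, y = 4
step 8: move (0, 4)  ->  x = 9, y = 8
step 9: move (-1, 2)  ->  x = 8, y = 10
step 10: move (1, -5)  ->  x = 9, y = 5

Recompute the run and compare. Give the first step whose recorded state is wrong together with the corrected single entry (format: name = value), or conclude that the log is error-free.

1. x = -7 + (7) = 0, y = 4 + (-4) = 0 (verified)
2. x = 0 + (0) = 0, y = 0 + (-5) = -5 (confirmed correct)
3. x = 0 + (-1) = -1, y = -5 + (9) = 4 (agrees with the log)
4. x = -1 + (0) = -1, y = 4 + (-5) = -1 (confirmed correct)
5. x = -1 + (9) = 8, y = -1 + (6) = 5 (agrees with the log)
6. x = 8 + (-4) = 4, y = 5 + (-8) = -3 (confirmed correct)
7. x = 4 + (5) = 9, y = -3 + (7) = 4 (no discrepancy)
8. x = 9 + (0) = 9, y = 4 + (4) = 8 (confirmed correct)
9. x = 9 + (-1) = 8, y = 8 + (2) = 10 (checks out)
10. x = 8 + (1) = 9, y = 10 + (-5) = 5 (verified)
Nothing is out of place; the run is error-free.

no error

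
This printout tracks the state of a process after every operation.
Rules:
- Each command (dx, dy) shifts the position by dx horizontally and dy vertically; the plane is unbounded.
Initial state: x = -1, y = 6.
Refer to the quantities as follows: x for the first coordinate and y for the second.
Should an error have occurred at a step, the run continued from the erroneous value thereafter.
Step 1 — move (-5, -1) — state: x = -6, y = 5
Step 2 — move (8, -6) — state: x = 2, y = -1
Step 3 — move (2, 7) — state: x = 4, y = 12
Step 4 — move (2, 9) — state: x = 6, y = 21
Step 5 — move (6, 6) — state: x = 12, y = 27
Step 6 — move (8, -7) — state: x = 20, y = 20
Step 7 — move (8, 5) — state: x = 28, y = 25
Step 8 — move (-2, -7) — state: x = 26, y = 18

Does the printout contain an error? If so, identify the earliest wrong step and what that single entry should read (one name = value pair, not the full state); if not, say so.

Step 1: x = -1 + (-5) = -6, y = 6 + (-1) = 5 — exactly as logged.
Step 2: x = -6 + (8) = 2, y = 5 + (-6) = -1 — confirmed correct.
Step 3: x = 2 + (2) = 4, y = -1 + (7) = 6 — a discrepancy with the printout.
Conclusion: step 3 carries the first error; the entry should be y = 6.

step 3, y = 6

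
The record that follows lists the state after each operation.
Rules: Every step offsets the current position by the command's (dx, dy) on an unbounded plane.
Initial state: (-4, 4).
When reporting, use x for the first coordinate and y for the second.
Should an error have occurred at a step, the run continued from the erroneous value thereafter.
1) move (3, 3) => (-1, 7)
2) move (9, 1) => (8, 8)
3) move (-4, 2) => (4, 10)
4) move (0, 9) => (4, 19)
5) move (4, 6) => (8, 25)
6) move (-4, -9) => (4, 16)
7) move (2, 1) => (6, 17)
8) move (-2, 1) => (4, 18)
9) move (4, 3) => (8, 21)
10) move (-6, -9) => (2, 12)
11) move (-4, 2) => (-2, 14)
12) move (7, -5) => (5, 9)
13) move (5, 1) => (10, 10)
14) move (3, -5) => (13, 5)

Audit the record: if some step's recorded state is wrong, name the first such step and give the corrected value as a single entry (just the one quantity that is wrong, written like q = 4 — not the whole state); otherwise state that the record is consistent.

no error

Step 1: x = -4 + (3) = -1, y = 4 + (3) = 7 — exactly as logged.
Step 2: x = -1 + (9) = 8, y = 7 + (1) = 8 — consistent with the record.
Step 3: x = 8 + (-4) = 4, y = 8 + (2) = 10 — in agreement.
Step 4: x = 4 + (0) = 4, y = 10 + (9) = 19 — checks out.
Step 5: x = 4 + (4) = 8, y = 19 + (6) = 25 — verified.
Step 6: x = 8 + (-4) = 4, y = 25 + (-9) = 16 — matches.
Step 7: x = 4 + (2) = 6, y = 16 + (1) = 17 — agrees with the record.
Step 8: x = 6 + (-2) = 4, y = 17 + (1) = 18 — in agreement.
Step 9: x = 4 + (4) = 8, y = 18 + (3) = 21 — confirmed correct.
Step 10: x = 8 + (-6) = 2, y = 21 + (-9) = 12 — agrees with the record.
Step 11: x = 2 + (-4) = -2, y = 12 + (2) = 14 — exactly as logged.
Step 12: x = -2 + (7) = 5, y = 14 + (-5) = 9 — verified.
Step 13: x = 5 + (5) = 10, y = 9 + (1) = 10 — verified.
Step 14: x = 10 + (3) = 13, y = 10 + (-5) = 5 — consistent with the record.
The whole run recomputes cleanly — no discrepancies.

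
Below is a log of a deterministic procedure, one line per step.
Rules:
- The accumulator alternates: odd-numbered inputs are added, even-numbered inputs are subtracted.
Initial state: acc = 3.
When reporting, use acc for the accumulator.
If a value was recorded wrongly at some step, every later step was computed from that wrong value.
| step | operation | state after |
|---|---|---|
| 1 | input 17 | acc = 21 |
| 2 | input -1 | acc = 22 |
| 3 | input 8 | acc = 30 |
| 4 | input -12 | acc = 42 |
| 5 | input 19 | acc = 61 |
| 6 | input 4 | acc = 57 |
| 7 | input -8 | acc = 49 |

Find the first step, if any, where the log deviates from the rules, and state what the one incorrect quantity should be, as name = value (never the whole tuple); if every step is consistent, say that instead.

1. acc = 3 + 17 = 20 (a discrepancy with the log)
That makes step 1 the first incorrect line — acc = 20 is what it should show.

step 1, acc = 20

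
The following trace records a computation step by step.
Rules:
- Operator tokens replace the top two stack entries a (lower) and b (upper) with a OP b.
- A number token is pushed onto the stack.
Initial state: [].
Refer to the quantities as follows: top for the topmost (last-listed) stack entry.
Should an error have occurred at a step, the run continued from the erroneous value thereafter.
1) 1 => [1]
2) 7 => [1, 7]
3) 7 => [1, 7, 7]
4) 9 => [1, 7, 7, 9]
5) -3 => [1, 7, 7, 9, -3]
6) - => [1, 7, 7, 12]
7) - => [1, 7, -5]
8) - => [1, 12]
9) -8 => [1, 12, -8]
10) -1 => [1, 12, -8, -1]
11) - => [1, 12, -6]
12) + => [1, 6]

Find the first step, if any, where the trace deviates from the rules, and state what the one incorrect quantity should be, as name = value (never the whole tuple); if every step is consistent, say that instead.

1. push 1: top = 1 (consistent with the trace)
2. push 7: top = 7 (matches)
3. push 7: top = 7 (matches)
4. push 9: top = 9 (agrees with the trace)
5. push -3: top = -3 (no discrepancy)
6. 9 - -3 = 12 (checks out)
7. 7 - 12 = -5 (in agreement)
8. 7 - -5 = 12 (consistent with the trace)
9. push -8: top = -8 (checks out)
10. push -1: top = -1 (no discrepancy)
11. -8 - -1 = -7 (the trace has a different value)
The audit stops at step 11: the recorded entry is wrong and should be top = -7.

step 11, top = -7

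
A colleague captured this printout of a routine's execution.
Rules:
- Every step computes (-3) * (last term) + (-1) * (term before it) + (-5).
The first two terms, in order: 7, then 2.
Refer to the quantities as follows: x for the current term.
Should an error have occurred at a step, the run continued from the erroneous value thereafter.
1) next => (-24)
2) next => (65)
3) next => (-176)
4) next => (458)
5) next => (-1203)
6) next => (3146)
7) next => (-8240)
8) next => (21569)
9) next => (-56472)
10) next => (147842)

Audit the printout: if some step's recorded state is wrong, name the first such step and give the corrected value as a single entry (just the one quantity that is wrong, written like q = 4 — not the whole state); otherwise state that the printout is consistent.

step 1, x = -18

Step 1: x = -3*(2) + (-1)*(7) + (-5) = -18 — the printout disagrees here.
That makes step 1 the first incorrect line — x = -18 is what it should show.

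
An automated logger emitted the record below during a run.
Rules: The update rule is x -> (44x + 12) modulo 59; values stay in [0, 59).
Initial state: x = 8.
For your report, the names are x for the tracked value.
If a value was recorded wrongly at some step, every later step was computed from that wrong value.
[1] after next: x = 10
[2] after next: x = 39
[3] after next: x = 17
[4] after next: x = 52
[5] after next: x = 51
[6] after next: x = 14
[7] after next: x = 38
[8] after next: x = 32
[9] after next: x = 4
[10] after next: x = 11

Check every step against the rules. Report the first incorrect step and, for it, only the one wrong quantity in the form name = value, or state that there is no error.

step 5, x = 58

step 1: x = (44*8 + 12) mod 59 = 10 -> agrees with the record
step 2: x = (44*10 + 12) mod 59 = 39 -> consistent with the record
step 3: x = (44*39 + 12) mod 59 = 17 -> agrees with the record
step 4: x = (44*17 + 12) mod 59 = 52 -> in agreement
step 5: x = (44*52 + 12) mod 59 = 58 -> the record disagrees here
Step 5 is the first one off; corrected, x = 58.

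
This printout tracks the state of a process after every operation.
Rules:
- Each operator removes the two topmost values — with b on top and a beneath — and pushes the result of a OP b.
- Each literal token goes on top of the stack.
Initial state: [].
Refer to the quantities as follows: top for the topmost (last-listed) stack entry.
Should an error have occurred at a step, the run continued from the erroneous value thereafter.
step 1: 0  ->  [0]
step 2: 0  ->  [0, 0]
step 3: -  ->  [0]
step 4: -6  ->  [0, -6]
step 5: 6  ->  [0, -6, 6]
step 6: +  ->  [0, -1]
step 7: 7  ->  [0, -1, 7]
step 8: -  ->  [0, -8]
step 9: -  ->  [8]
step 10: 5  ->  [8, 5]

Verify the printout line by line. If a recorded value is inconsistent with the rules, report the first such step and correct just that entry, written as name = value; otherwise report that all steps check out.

step 1: push 0: top = 0 -> agrees with the printout
step 2: push 0: top = 0 -> verified
step 3: 0 - 0 = 0 -> verified
step 4: push -6: top = -6 -> confirmed correct
step 5: push 6: top = 6 -> verified
step 6: -6 + 6 = 0 -> the recorded entry deviates here
First deviation found at step 6; the corrected entry is top = 0.

step 6, top = 0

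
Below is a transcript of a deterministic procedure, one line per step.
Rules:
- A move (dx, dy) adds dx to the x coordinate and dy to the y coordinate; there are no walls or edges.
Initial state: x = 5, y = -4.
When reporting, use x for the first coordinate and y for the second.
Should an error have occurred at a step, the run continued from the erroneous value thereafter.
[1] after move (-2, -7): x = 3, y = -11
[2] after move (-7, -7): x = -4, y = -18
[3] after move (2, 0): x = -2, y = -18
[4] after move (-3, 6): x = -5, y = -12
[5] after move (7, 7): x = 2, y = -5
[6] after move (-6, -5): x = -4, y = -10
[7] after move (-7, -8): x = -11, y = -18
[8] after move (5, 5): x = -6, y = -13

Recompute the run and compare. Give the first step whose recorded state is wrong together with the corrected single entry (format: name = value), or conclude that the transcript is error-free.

no error

Step 1: x = 5 + (-2) = 3, y = -4 + (-7) = -11 — checks out.
Step 2: x = 3 + (-7) = -4, y = -11 + (-7) = -18 — confirmed correct.
Step 3: x = -4 + (2) = -2, y = -18 + (0) = -18 — confirmed correct.
Step 4: x = -2 + (-3) = -5, y = -18 + (6) = -12 — matches.
Step 5: x = -5 + (7) = 2, y = -12 + (7) = -5 — exactly as logged.
Step 6: x = 2 + (-6) = -4, y = -5 + (-5) = -10 — same as recorded.
Step 7: x = -4 + (-7) = -11, y = -10 + (-8) = -18 — no discrepancy.
Step 8: x = -11 + (5) = -6, y = -18 + (5) = -13 — no discrepancy.
No step deviates from the rules.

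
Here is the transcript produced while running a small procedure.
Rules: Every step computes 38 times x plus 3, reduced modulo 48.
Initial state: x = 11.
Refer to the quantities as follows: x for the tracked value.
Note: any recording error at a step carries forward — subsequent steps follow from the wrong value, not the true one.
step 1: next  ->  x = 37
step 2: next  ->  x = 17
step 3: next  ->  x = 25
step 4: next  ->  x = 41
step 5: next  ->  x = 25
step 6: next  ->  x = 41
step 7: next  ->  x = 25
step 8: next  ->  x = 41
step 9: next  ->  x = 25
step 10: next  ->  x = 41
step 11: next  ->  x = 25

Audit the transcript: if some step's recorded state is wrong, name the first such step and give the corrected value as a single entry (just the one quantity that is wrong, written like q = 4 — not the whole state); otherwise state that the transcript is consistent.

no error

1. x = (38*11 + 3) mod 48 = 37 (agrees with the transcript)
2. x = (38*37 + 3) mod 48 = 17 (exactly as logged)
3. x = (38*17 + 3) mod 48 = 25 (same as recorded)
4. x = (38*25 + 3) mod 48 = 41 (no discrepancy)
5. x = (38*41 + 3) mod 48 = 25 (confirmed correct)
6. x = (38*25 + 3) mod 48 = 41 (matches)
7. x = (38*41 + 3) mod 48 = 25 (matches)
8. x = (38*25 + 3) mod 48 = 41 (confirmed correct)
9. x = (38*41 + 3) mod 48 = 25 (agrees with the transcript)
10. x = (38*25 + 3) mod 48 = 41 (confirmed correct)
11. x = (38*41 + 3) mod 48 = 25 (checks out)
Each recorded entry agrees with the recomputation.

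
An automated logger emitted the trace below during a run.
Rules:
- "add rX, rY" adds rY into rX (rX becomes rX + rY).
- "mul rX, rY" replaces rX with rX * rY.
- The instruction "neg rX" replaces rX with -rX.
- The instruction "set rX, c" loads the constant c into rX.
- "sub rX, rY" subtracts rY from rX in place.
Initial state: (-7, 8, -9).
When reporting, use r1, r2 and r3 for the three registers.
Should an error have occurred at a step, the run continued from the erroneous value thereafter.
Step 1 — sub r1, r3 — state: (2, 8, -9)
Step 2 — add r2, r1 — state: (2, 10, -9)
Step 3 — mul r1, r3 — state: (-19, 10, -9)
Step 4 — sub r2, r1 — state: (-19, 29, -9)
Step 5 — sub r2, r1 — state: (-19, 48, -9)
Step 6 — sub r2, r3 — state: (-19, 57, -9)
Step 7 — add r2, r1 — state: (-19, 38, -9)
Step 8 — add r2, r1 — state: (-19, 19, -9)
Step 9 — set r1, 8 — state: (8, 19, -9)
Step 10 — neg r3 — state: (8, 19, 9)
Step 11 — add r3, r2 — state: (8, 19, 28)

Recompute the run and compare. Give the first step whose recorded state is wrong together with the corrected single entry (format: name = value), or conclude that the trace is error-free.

step 3, r1 = -18

step 1: r1 = -7 - -9 = 2 -> verified
step 2: r2 = 8 + 2 = 10 -> consistent with the trace
step 3: r1 = 2 * -9 = -18 -> first mismatch against the trace
The earliest wrong entry is at step 3: it should read r1 = -18.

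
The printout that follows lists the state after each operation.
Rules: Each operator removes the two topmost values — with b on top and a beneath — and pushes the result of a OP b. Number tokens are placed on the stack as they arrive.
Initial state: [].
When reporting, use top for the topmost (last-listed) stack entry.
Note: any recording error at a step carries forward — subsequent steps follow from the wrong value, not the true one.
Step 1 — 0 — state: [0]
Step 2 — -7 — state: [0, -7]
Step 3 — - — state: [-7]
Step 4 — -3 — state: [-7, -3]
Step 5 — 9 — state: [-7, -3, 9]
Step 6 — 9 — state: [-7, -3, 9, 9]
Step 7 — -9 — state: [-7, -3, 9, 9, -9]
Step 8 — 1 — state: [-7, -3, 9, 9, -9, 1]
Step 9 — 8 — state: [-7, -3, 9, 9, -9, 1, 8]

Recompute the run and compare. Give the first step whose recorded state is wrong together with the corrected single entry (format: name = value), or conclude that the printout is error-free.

Recomputing the run from the initial state:
step 1: [0]
step 2: [0, -7]
step 3: [7]
step 4: [7, -3]
step 5: [7, -3, 9]
step 6: [7, -3, 9, 9]
step 7: [7, -3, 9, 9, -9]
step 8: [7, -3, 9, 9, -9, 1]
step 9: [7, -3, 9, 9, -9, 1, 8]
The first disagreement with the printout is at step 3, where the value should be top = 7.

step 3, top = 7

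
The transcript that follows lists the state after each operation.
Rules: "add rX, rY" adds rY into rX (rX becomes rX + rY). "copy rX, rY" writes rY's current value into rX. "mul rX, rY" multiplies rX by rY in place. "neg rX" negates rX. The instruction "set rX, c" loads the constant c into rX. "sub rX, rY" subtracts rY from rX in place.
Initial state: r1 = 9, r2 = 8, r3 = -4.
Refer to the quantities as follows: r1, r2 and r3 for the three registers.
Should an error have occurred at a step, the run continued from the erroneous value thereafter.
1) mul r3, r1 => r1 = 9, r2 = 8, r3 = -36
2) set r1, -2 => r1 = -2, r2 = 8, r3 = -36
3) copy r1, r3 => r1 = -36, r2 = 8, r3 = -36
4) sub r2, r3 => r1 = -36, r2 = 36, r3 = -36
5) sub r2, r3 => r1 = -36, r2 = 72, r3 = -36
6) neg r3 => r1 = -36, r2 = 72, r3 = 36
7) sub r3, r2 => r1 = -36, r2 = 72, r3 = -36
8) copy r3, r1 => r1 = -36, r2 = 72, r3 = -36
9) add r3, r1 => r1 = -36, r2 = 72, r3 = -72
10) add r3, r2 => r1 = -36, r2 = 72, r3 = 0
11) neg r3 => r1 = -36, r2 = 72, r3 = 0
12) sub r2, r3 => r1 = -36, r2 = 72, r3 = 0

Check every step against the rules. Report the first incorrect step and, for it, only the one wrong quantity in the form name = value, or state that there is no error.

step 4, r2 = 44

Step 1: r3 = -4 * 9 = -36 — verified.
Step 2: r1 = -2 — consistent with the transcript.
Step 3: r1 = -36 — in agreement.
Step 4: r2 = 8 - -36 = 44 — the recorded entry deviates here.
Conclusion: step 4 carries the first error; the entry should be r2 = 44.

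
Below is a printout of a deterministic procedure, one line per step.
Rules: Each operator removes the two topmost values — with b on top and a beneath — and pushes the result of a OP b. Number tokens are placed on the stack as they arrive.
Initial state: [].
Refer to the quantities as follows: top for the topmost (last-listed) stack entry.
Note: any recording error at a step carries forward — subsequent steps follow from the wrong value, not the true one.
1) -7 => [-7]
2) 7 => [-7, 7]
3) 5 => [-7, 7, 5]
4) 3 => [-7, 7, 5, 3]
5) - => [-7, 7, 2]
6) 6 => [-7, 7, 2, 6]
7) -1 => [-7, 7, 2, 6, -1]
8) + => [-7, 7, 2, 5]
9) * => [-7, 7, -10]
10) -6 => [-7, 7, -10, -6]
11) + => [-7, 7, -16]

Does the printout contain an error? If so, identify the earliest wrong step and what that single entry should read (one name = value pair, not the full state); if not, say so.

step 1: push -7: top = -7 -> in agreement
step 2: push 7: top = 7 -> exactly as logged
step 3: push 5: top = 5 -> in agreement
step 4: push 3: top = 3 -> matches
step 5: 5 - 3 = 2 -> same as recorded
step 6: push 6: top = 6 -> confirmed correct
step 7: push -1: top = -1 -> checks out
step 8: 6 + -1 = 5 -> agrees with the printout
step 9: 2 * 5 = 10 -> the printout has a different value
Conclusion: step 9 carries the first error; the entry should be top = 10.

step 9, top = 10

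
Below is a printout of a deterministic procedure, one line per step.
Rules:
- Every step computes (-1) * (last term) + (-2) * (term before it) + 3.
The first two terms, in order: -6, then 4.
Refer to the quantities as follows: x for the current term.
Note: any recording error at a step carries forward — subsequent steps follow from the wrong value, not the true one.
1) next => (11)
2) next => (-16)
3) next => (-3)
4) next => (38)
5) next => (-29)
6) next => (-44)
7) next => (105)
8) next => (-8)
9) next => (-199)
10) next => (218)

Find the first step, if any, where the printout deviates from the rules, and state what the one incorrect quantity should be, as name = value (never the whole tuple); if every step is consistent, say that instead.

1. x = -1*(4) + (-2)*(-6) + (3) = 11 (consistent with the printout)
2. x = -1*(11) + (-2)*(4) + (3) = -16 (verified)
3. x = -1*(-16) + (-2)*(11) + (3) = -3 (no discrepancy)
4. x = -1*(-3) + (-2)*(-16) + (3) = 38 (checks out)
5. x = -1*(38) + (-2)*(-3) + (3) = -29 (no discrepancy)
6. x = -1*(-29) + (-2)*(38) + (3) = -44 (confirmed correct)
7. x = -1*(-44) + (-2)*(-29) + (3) = 105 (exactly as logged)
8. x = -1*(105) + (-2)*(-44) + (3) = -14 (the printout has a different value)
First incorrect step: 8; the correct value is x = -14.

step 8, x = -14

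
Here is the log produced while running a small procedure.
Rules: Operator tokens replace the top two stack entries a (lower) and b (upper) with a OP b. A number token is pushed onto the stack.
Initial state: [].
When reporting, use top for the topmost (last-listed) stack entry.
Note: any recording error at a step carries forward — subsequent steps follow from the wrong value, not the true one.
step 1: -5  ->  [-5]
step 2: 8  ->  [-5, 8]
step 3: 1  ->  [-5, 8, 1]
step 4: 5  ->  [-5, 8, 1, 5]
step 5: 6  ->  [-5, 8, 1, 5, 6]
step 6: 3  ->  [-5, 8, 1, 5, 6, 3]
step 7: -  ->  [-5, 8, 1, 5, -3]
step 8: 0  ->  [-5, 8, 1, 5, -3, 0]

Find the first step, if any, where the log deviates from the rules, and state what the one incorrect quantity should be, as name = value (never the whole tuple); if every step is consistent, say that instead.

Recomputing the run from the initial state:
step 1: [-5]
step 2: [-5, 8]
step 3: [-5, 8, 1]
step 4: [-5, 8, 1, 5]
step 5: [-5, 8, 1, 5, 6]
step 6: [-5, 8, 1, 5, 6, 3]
step 7: [-5, 8, 1, 5, 3]
step 8: [-5, 8, 1, 5, 3, 0]
The first disagreement with the log is at step 7, where the value should be top = 3.

step 7, top = 3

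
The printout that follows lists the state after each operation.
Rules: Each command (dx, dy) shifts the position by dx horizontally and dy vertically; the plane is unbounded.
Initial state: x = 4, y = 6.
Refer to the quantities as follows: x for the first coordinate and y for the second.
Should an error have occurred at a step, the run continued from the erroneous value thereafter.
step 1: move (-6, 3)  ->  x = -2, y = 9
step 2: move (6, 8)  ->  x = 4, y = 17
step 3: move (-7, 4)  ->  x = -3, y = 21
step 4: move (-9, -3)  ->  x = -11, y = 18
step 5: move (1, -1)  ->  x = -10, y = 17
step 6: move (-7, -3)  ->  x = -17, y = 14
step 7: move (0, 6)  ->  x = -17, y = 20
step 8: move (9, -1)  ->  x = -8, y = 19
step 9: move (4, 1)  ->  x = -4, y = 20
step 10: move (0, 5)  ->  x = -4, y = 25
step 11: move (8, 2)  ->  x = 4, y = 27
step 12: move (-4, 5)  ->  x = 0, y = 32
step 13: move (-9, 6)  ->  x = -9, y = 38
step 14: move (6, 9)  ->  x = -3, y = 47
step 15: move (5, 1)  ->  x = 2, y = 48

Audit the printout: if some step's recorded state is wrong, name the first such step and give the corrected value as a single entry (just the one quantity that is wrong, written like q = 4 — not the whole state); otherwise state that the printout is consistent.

step 1: x = 4 + (-6) = -2, y = 6 + (3) = 9 -> exactly as logged
step 2: x = -2 + (6) = 4, y = 9 + (8) = 17 -> no discrepancy
step 3: x = 4 + (-7) = -3, y = 17 + (4) = 21 -> same as recorded
step 4: x = -3 + (-9) = -12, y = 21 + (-3) = 18 -> a discrepancy with the printout
Step 4 is the first one off; corrected, x = -12.

step 4, x = -12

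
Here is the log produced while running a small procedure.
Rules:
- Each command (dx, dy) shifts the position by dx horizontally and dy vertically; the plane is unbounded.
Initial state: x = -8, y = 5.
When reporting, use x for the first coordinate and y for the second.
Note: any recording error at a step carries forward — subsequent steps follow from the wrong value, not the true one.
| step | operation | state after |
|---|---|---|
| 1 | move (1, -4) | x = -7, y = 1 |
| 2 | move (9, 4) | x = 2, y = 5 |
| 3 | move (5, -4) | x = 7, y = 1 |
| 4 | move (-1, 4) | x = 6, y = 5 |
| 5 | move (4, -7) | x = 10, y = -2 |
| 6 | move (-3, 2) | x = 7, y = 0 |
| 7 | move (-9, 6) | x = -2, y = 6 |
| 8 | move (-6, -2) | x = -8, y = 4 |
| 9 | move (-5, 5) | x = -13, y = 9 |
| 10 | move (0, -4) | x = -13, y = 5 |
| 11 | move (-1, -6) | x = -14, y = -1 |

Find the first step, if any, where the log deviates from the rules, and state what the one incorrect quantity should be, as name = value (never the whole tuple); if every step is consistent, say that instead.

no error

Step 1: x = -8 + (1) = -7, y = 5 + (-4) = 1 — confirmed correct.
Step 2: x = -7 + (9) = 2, y = 1 + (4) = 5 — consistent with the log.
Step 3: x = 2 + (5) = 7, y = 5 + (-4) = 1 — consistent with the log.
Step 4: x = 7 + (-1) = 6, y = 1 + (4) = 5 — matches.
Step 5: x = 6 + (4) = 10, y = 5 + (-7) = -2 — same as recorded.
Step 6: x = 10 + (-3) = 7, y = -2 + (2) = 0 — checks out.
Step 7: x = 7 + (-9) = -2, y = 0 + (6) = 6 — exactly as logged.
Step 8: x = -2 + (-6) = -8, y = 6 + (-2) = 4 — matches.
Step 9: x = -8 + (-5) = -13, y = 4 + (5) = 9 — same as recorded.
Step 10: x = -13 + (0) = -13, y = 9 + (-4) = 5 — checks out.
Step 11: x = -13 + (-1) = -14, y = 5 + (-6) = -1 — no discrepancy.
No step deviates from the rules.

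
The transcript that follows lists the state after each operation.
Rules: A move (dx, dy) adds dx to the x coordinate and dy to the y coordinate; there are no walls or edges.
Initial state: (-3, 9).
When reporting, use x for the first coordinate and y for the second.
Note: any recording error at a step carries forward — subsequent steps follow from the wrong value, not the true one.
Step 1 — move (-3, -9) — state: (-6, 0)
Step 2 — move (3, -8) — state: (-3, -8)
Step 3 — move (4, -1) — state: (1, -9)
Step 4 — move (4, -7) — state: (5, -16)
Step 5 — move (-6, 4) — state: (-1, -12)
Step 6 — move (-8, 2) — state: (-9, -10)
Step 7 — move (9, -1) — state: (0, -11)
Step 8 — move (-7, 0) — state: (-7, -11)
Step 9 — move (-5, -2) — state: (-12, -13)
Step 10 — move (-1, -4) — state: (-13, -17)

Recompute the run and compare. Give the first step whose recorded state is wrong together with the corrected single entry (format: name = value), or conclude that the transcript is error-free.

no error

Recomputing the run from the initial state:
step 1: x = -6, y = 0
step 2: x = -3, y = -8
step 3: x = 1, y = -9
step 4: x = 5, y = -16
step 5: x = -1, y = -12
step 6: x = -9, y = -10
step 7: x = 0, y = -11
step 8: x = -7, y = -11
step 9: x = -12, y = -13
step 10: x = -13, y = -17
This matches the transcript at every step.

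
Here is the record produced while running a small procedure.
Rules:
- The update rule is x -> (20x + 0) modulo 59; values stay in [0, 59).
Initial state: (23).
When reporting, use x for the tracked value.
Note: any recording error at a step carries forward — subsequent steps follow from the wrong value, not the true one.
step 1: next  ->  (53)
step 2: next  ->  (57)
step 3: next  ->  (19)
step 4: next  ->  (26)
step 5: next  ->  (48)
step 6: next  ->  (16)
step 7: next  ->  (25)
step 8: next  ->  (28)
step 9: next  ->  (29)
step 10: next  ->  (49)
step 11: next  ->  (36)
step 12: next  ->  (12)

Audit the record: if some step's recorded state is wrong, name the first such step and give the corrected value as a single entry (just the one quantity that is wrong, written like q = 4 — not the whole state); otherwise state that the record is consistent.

step 1, x = 47

Recomputing the run from the initial state:
step 1: x = 47
step 2: x = 55
step 3: x = 38
step 4: x = 52
step 5: x = 37
step 6: x = 32
step 7: x = 50
step 8: x = 56
step 9: x = 58
step 10: x = 39
step 11: x = 13
step 12: x = 24
The first disagreement with the record is at step 1, where the value should be x = 47.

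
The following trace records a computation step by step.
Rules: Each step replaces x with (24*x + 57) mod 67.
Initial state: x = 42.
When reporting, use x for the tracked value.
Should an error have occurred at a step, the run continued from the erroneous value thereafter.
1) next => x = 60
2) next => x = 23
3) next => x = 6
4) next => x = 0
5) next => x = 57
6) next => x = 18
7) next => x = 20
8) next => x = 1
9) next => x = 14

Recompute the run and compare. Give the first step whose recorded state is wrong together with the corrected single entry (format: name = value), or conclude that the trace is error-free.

step 1: x = (24*42 + 57) mod 67 = 60 -> verified
step 2: x = (24*60 + 57) mod 67 = 23 -> checks out
step 3: x = (24*23 + 57) mod 67 = 6 -> checks out
step 4: x = (24*6 + 57) mod 67 = 0 -> in agreement
step 5: x = (24*0 + 57) mod 67 = 57 -> checks out
step 6: x = (24*57 + 57) mod 67 = 18 -> confirmed correct
step 7: x = (24*18 + 57) mod 67 = 20 -> agrees with the trace
step 8: x = (24*20 + 57) mod 67 = 1 -> checks out
step 9: x = (24*1 + 57) mod 67 = 14 -> confirmed correct
Nothing is out of place; the run is error-free.

no error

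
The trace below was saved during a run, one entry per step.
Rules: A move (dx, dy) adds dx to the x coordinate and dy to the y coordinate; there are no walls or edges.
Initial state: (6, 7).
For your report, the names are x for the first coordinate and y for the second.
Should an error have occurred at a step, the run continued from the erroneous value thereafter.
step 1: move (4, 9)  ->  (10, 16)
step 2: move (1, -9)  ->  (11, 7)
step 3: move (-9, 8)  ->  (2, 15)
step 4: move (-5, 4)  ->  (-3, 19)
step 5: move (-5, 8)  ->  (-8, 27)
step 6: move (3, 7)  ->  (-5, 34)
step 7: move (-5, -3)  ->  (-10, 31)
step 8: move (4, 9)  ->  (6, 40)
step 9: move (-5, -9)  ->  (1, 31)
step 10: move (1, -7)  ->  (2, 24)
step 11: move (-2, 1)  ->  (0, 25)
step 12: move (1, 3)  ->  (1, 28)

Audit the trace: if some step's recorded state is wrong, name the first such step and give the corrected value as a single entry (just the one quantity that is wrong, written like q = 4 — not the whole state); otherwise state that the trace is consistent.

Recomputing the run from the initial state:
step 1: x = 10, y = 16
step 2: x = 11, y = 7
step 3: x = 2, y = 15
step 4: x = -3, y = 19
step 5: x = -8, y = 27
step 6: x = -5, y = 34
step 7: x = -10, y = 31
step 8: x = -6, y = 40
step 9: x = -11, y = 31
step 10: x = -10, y = 24
step 11: x = -12, y = 25
step 12: x = -11, y = 28
The first disagreement with the trace is at step 8, where the value should be x = -6.

step 8, x = -6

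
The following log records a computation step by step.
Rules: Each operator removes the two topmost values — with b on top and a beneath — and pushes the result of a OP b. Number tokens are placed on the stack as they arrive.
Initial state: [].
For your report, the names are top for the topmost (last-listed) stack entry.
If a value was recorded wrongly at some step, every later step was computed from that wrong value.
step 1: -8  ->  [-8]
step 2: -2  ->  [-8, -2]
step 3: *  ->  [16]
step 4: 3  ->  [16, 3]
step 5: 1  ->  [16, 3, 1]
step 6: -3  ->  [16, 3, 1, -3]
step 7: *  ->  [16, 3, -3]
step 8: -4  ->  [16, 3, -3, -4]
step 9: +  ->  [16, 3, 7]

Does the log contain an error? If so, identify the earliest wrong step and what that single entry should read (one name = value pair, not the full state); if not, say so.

step 1: push -8: top = -8 -> confirmed correct
step 2: push -2: top = -2 -> confirmed correct
step 3: -8 * -2 = 16 -> exactly as logged
step 4: push 3: top = 3 -> same as recorded
step 5: push 1: top = 1 -> verified
step 6: push -3: top = -3 -> no discrepancy
step 7: 1 * -3 = -3 -> checks out
step 8: push -4: top = -4 -> no discrepancy
step 9: -3 + -4 = -7 -> the entry is off here
First deviation found at step 9; the corrected entry is top = -7.

step 9, top = -7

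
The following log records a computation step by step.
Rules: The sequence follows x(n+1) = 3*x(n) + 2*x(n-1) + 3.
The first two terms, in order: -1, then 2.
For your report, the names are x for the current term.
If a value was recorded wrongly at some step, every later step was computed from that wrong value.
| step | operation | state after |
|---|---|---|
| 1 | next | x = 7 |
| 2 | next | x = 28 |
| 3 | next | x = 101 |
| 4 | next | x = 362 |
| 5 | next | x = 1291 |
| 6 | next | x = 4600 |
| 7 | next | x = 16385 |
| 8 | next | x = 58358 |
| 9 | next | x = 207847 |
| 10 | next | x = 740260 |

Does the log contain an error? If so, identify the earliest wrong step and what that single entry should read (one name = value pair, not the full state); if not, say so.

Recomputing the run from the initial state:
step 1: x = 7
step 2: x = 28
step 3: x = 101
step 4: x = 362
step 5: x = 1291
step 6: x = 4600
step 7: x = 16385
step 8: x = 58358
step 9: x = 207847
step 10: x = 740260
This matches the log at every step.

no error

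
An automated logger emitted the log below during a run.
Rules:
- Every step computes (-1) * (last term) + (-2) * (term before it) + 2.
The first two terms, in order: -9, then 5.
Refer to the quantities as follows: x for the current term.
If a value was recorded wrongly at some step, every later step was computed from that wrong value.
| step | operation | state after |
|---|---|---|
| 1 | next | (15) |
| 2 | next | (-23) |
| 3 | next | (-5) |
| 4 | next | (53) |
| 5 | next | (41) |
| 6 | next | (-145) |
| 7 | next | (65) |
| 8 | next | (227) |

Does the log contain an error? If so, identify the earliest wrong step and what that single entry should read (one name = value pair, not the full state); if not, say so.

Recomputing the run from the initial state:
step 1: x = 15
step 2: x = -23
step 3: x = -5
step 4: x = 53
step 5: x = -41
step 6: x = -63
step 7: x = 147
step 8: x = -19
The first disagreement with the log is at step 5, where the value should be x = -41.

step 5, x = -41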